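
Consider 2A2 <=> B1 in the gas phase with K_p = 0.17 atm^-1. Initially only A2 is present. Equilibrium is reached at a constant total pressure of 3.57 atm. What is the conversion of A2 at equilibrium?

Take 1 mol A2 as basis and let X be its fractional conversion, so ξ = 0.5X.
Species balance: n_A2 = 1 − X; n_B1 = 0.5X.
n_T = Σnᵢ = 1 − 0.5X.
Mole fractions y_i = n_i/n_T; K_p = p_B1 / (p_A2^2) with p_i = y_i·P.
This yields a degree-2 equation in X; solving on (0,1), X = 0.460.

X = 0.460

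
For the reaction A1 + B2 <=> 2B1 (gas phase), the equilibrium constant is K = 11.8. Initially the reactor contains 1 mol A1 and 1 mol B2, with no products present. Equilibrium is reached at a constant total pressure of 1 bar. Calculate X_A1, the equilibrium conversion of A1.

Let X = conversion of A1 (basis 1 mol A1); extent of reaction ξ = X.
At extent ξ: n_A1 = 1 − X; n_B2 = 1 − X; n_B1 = 2X.
Since Δν = 0, n_T = 2 throughout.
With p_i = (n_i/n_T)P, K = p_B1^2 / (p_A1 p_B2).
Setting this equal to 11.8 and taking the physical root (0 < X < 1) gives X = 0.632.

X = 0.632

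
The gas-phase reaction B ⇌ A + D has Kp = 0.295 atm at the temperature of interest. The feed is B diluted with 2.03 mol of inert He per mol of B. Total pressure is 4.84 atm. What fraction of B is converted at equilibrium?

X = 0.363

Take 1 mol B as basis and let X be its fractional conversion, so ξ = X.
At extent ξ: n_B = 1 − X; n_A = X; n_D = X; n_I = 2.03 (inert).
Summing: n_T = 3.03 + X.
Mole fractions y_i = n_i/n_T; Kp = p_A p_D / (p_B) with p_i = y_i·P.
Equating to 0.295 atm and solving on 0 < X < 1: X = 0.363.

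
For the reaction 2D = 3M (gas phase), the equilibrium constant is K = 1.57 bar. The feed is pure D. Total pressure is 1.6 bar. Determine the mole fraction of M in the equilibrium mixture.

y_M = 0.568

Let X = conversion of D (basis 1 mol D); extent of reaction ξ = 0.5X.
At extent ξ: n_D = 1 − X; n_M = 1.5X.
n_T = Σnᵢ = 1 + 0.5X.
With p_i = (n_i/n_T)P, K = p_M^3 / (p_D^2).
This yields a degree-3 equation in X; solving on (0,1), X = 0.467.
Then n_M = 0.701, n_T = 1.23, so y_M = 0.568.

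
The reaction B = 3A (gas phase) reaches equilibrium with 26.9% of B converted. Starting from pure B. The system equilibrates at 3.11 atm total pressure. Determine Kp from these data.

Let X = conversion of B (basis 1 mol B); extent of reaction ξ = X.
Mole table: n_B = 1 − X; n_A = 3X.
n_T = Σnᵢ = 1 + 2X.
At X = 0.269: n_B = 0.731, n_A = 0.807, n_T = 1.54.
p_i = (n_i/n_T)·P. Kp = p_A^3 / (p_B) = 2.94 atm^2.

Kp = 2.94 atm^2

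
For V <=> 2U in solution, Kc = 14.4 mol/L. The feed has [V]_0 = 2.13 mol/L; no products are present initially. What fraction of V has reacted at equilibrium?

Let X = conversion of V; extent ξ = 2.13·X mol/L.
Concentrations: [V] = 2.13 − 2.13X; [U] = 4.26X.
Kc = [U]^2 / ([V]).
This equals 14.4 at X = 0.706 (the root in 0 < X < 1).

X = 0.706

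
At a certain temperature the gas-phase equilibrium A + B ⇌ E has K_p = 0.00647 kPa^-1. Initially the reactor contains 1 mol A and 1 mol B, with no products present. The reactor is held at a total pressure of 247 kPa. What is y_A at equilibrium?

Take 1 mol A as basis and let X be its fractional conversion, so ξ = X.
Moles: n_A = 1 − X; n_B = 1 − X; n_E = X.
Total moles n_T = 2 − X.
With p_i = (n_i/n_T)P, K_p = p_E / (p_A p_B).
Substituting and setting equal to 0.00647 kPa^-1 gives a polynomial in X; the root in (0,1) is X = 0.380.
Then n_A = 0.62, n_T = 1.62, so y_A = 0.383.

y_A = 0.383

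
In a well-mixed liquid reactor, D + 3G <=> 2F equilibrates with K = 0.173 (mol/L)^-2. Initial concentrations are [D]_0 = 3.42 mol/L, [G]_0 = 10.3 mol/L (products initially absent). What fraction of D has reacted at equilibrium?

Let X = conversion of D; extent ξ = 3.42·X mol/L.
Concentrations: [D] = 3.42 − 3.42X; [G] = 10.3 − 10.3X; [F] = 6.84X.
K = [F]^2 / ([D] [G]^3).
Equating to 0.173 (mol/L)^-2: the physical root is X = 0.600.

X = 0.600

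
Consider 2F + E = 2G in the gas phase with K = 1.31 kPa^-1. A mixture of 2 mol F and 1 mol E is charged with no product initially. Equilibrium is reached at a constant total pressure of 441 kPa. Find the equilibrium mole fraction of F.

Basis: 2 mol F initially; let X = conversion of F. Extent ξ = X.
Species balance: n_F = 2 − 2X; n_E = 1 − X; n_G = 2X.
Summing: n_T = 3 − X.
With p_i = (n_i/n_T)P, K = p_G^2 / (p_F^2 p_E).
This yields a degree-3 equation in X; solving on (0,1), X = 0.860.
Then n_F = 0.28, n_T = 2.14, so y_F = 0.131.

y_F = 0.131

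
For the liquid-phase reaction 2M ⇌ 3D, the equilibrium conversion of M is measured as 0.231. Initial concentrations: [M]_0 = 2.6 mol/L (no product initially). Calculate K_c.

K_c = 0.183 mol/L

Let X = conversion of M.
Concentrations: [M] = 2.6 − 2.6X; [D] = 3.9X.
At X = 0.231: [M] = 2, [D] = 0.901.
K_c = [D]^3 / ([M]^2) = 0.183 mol/L.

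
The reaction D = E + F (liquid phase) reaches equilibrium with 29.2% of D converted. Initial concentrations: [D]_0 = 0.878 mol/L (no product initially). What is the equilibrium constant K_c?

K_c = 0.106 mol/L

Let X = conversion of D.
Concentrations: [D] = 0.878 − 0.878X; [E] = 0.878X; [F] = 0.878X.
At X = 0.292: [D] = 0.622, [E] = 0.256, [F] = 0.256.
K_c = [E] [F] / ([D]) = 0.106 mol/L.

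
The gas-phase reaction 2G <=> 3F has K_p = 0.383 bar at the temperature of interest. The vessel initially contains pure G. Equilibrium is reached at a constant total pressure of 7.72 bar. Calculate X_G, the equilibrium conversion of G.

X = 0.216

Basis: 1 mol G initially; let X = conversion of G. Extent ξ = 0.5X.
Moles: n_G = 1 − X; n_F = 1.5X.
Total moles n_T = 1 + 0.5X.
y_i = n_i/n_T, p_i = y_i·P. K_p = p_F^3 / (p_G^2).
Substituting and setting equal to 0.383 bar gives a polynomial in X; the root in (0,1) is X = 0.216.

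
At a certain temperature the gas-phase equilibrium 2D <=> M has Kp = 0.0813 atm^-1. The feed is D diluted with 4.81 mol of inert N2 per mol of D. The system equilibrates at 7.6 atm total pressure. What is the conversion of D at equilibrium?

Take 1 mol D as basis and let X be its fractional conversion, so ξ = 0.5X.
Species balance: n_D = 1 − X; n_M = 0.5X; n_I = 4.81 (inert).
Summing: n_T = 5.81 − 0.5X.
Mole fractions y_i = n_i/n_T; Kp = p_M / (p_D^2) with p_i = y_i·P.
This yields a degree-2 equation in X; solving on (0,1), X = 0.154.

X = 0.154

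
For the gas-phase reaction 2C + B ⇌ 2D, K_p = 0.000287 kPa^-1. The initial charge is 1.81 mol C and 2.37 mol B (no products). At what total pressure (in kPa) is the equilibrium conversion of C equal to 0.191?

Take 1.81 mol C as basis and let X be its fractional conversion, so ξ = 0.905X.
Moles: n_C = 1.81 − 1.81X; n_B = 2.37 − 0.905X; n_D = 1.81X.
n_T = Σnᵢ = 4.18 − 0.905X.
K_p = p_D^2 / (p_C^2 p_B) with p_i = (n_i/n_T)·P.
At X = 0.191: the mole-fraction product g(X) = Π y_i^ν_i = 0.1017. Since K_p = g(X)·P^{-1}, P = (g/K_p)^(1/1) = (0.1017/0.000287)^(1/1) = 354 kPa.

P = 354 kPa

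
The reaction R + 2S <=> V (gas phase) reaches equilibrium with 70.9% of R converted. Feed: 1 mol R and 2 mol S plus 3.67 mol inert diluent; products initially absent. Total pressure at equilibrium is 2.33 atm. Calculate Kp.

Kp = 36.5 atm^-2

Let X = conversion of R (basis 1 mol R); extent of reaction ξ = X.
Moles: n_R = 1 − X; n_S = 2 − 2X; n_V = X; n_I = 3.67 (inert).
Summing: n_T = 6.67 − 2X.
At X = 0.709: n_R = 0.291, n_S = 0.582, n_V = 0.709, n_T = 5.25.
p_i = (n_i/n_T)·P. Kp = p_V / (p_R p_S^2) = 36.5 atm^-2.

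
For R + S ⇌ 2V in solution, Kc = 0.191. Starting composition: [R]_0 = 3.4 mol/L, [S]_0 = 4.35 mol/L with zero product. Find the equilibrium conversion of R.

Let X = conversion of R; extent ξ = 3.4·X mol/L.
Concentrations: [R] = 3.4 − 3.4X; [S] = 4.35 − 3.4X; [V] = 6.8X.
Kc = [V]^2 / ([R] [S]).
Equating to 0.191: the physical root is X = 0.203.

X = 0.203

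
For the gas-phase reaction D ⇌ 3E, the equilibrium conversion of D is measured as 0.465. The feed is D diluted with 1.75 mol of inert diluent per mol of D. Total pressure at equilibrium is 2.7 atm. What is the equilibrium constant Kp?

Let X = conversion of D (basis 1 mol D); extent of reaction ξ = X.
At extent ξ: n_D = 1 − X; n_E = 3X; n_I = 1.75 (inert).
Total moles n_T = 2.75 + 2X.
At X = 0.465: n_D = 0.535, n_E = 1.4, n_T = 3.68.
p_i = (n_i/n_T)·P. Kp = p_E^3 / (p_D) = 2.73 atm^2.

Kp = 2.73 atm^2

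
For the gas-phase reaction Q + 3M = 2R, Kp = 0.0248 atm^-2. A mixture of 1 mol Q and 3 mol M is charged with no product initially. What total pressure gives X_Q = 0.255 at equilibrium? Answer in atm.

P = 3.92 atm

Take 1 mol Q as basis and let X be its fractional conversion, so ξ = X.
Mole table: n_Q = 1 − X; n_M = 3 − 3X; n_R = 2X.
Total moles n_T = 4 − 2X.
Kp = p_R^2 / (p_Q p_M^3) with p_i = (n_i/n_T)·P.
At X = 0.255: the mole-fraction product g(X) = Π y_i^ν_i = 0.3809. Since Kp = g(X)·P^{-2}, P = (g/Kp)^(1/2) = (0.3809/0.0248)^(1/2) = 3.92 atm.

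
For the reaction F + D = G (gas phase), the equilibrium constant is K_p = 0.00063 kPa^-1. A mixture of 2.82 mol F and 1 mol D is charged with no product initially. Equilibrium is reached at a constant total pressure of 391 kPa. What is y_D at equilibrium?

Let X = conversion of D (basis 1 mol D); extent of reaction ξ = X.
At extent ξ: n_F = 2.82 − X; n_D = 1 − X; n_G = X.
Total moles n_T = 3.82 − X.
y_i = n_i/n_T, p_i = y_i·P. K_p = p_G / (p_F p_D).
Equating to 0.00063 kPa^-1 and solving on 0 < X < 1: X = 0.152.
Then n_D = 0.848, n_T = 3.67, so y_D = 0.231.

y_D = 0.231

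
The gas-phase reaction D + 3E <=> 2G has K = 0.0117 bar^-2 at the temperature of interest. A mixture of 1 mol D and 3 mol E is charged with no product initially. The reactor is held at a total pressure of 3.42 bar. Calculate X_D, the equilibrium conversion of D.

Take 1 mol D as basis and let X be its fractional conversion, so ξ = X.
At extent ξ: n_D = 1 − X; n_E = 3 − 3X; n_G = 2X.
n_T = Σnᵢ = 4 − 2X.
With p_i = (n_i/n_T)P, K = p_G^2 / (p_D p_E^3).
Substituting and setting equal to 0.0117 bar^-2 gives a polynomial in X; the root in (0,1) is X = 0.178.

X = 0.178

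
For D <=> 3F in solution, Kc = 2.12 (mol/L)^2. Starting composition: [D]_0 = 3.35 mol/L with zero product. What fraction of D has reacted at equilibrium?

Let X = conversion of D; extent ξ = 3.35·X mol/L.
Concentrations: [D] = 3.35 − 3.35X; [F] = 10.1X.
Kc = [F]^3 / ([D]).
Setting equal to 2.12 and solving for X on (0,1) gives X = 0.179.

X = 0.179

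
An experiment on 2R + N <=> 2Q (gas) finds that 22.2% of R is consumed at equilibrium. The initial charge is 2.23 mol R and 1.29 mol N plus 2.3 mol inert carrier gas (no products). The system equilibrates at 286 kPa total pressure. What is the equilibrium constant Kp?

Let X = conversion of R (basis 2.23 mol R); extent of reaction ξ = 1.11X.
At extent ξ: n_R = 2.23 − 2.23X; n_N = 1.29 − 1.11X; n_Q = 2.23X; n_I = 2.3 (inert).
Summing: n_T = 5.82 − 1.11X.
At X = 0.222: n_R = 1.73, n_N = 1.04, n_Q = 0.495, n_T = 5.57.
p_i = (n_i/n_T)·P. Kp = p_Q^2 / (p_R^2 p_N) = 0.00152 kPa^-1.

Kp = 0.00152 kPa^-1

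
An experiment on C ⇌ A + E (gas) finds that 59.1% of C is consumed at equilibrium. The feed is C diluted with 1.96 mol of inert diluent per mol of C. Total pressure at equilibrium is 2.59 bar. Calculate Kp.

Take 1 mol C as basis and let X be its fractional conversion, so ξ = X.
Moles: n_C = 1 − X; n_A = X; n_E = X; n_I = 1.96 (inert).
Summing: n_T = 2.96 + X.
At X = 0.591: n_C = 0.409, n_A = 0.591, n_E = 0.591, n_T = 3.55.
p_i = (n_i/n_T)·P. Kp = p_A p_E / (p_C) = 0.623 bar.

Kp = 0.623 bar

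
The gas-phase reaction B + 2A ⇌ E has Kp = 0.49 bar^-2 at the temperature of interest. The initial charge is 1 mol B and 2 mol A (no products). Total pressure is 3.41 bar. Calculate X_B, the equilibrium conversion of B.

X = 0.557

Take 1 mol B as basis and let X be its fractional conversion, so ξ = X.
Moles: n_B = 1 − X; n_A = 2 − 2X; n_E = X.
n_T = Σnᵢ = 3 − 2X.
Mole fractions y_i = n_i/n_T; Kp = p_E / (p_B p_A^2) with p_i = y_i·P.
Substituting and setting equal to 0.49 bar^-2 gives a polynomial in X; the root in (0,1) is X = 0.557.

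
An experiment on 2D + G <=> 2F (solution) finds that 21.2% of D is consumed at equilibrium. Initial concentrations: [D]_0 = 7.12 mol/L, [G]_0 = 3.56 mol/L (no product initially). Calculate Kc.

Kc = 0.0258 L/mol

Let X = conversion of D.
Concentrations: [D] = 7.12 − 7.12X; [G] = 3.56 − 3.56X; [F] = 7.12X.
At X = 0.212: [D] = 5.61, [G] = 2.81, [F] = 1.51.
Kc = [F]^2 / ([D]^2 [G]) = 0.0258 L/mol.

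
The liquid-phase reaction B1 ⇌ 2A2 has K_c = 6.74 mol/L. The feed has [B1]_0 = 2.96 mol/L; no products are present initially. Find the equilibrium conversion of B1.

Let X = conversion of B1; extent ξ = 2.96·X mol/L.
Concentrations: [B1] = 2.96 − 2.96X; [A2] = 5.92X.
K_c = [A2]^2 / ([B1]).
This equals 6.74 at X = 0.522 (the root in 0 < X < 1).

X = 0.522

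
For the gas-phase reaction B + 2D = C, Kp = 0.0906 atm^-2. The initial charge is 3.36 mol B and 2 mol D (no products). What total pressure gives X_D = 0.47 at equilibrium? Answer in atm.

P = 5.59 atm

Let X = conversion of D (basis 2 mol D); extent of reaction ξ = X.
At extent ξ: n_B = 3.36 − X; n_D = 2 − 2X; n_C = X.
n_T = Σnᵢ = 5.36 − 2X.
Kp = p_C / (p_B p_D^2) with p_i = (n_i/n_T)·P.
At X = 0.47: the mole-fraction product g(X) = Π y_i^ν_i = 2.828. Since Kp = g(X)·P^{-2}, P = (g/Kp)^(1/2) = (2.828/0.0906)^(1/2) = 5.59 atm.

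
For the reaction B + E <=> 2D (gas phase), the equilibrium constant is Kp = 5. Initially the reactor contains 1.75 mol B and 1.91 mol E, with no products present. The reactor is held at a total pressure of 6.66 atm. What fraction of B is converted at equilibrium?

X = 0.551

Basis: 1.75 mol B initially; let X = conversion of B. Extent ξ = 1.75X.
Mole table: n_B = 1.75 − 1.75X; n_E = 1.91 − 1.75X; n_D = 3.5X.
Total moles n_T = 3.66 (Δν = 0, constant).
y_i = n_i/n_T, p_i = y_i·P. Kp = p_D^2 / (p_B p_E).
Setting this equal to 5 and taking the physical root (0 < X < 1) gives X = 0.551.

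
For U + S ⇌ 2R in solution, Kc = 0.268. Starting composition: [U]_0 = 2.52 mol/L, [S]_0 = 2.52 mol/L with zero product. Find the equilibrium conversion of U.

Let X = conversion of U; extent ξ = 2.52·X mol/L.
Concentrations: [U] = 2.52 − 2.52X; [S] = 2.52 − 2.52X; [R] = 5.04X.
Kc = [R]^2 / ([U] [S]).
This equals 0.268 at X = 0.206 (the root in 0 < X < 1).

X = 0.206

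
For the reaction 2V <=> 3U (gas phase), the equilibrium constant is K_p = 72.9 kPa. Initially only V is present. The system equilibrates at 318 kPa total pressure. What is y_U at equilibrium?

y_U = 0.424

Let X = conversion of V (basis 1 mol V); extent of reaction ξ = 0.5X.
Species balance: n_V = 1 − X; n_U = 1.5X.
Total moles n_T = 1 + 0.5X.
With p_i = (n_i/n_T)P, K_p = p_U^3 / (p_V^2).
This yields a degree-3 equation in X; solving on (0,1), X = 0.329.
Then n_U = 0.494, n_T = 1.16, so y_U = 0.424.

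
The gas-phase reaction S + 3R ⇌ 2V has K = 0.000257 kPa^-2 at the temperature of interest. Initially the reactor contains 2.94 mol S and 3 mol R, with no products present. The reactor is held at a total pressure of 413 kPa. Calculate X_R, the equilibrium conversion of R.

Take 3 mol R as basis and let X be its fractional conversion, so ξ = X.
Species balance: n_S = 2.94 − X; n_R = 3 − 3X; n_V = 2X.
n_T = Σnᵢ = 5.94 − 2X.
Mole fractions y_i = n_i/n_T; K = p_V^2 / (p_S p_R^3) with p_i = y_i·P.
This yields a degree-4 equation in X; solving on (0,1), X = 0.744.

X = 0.744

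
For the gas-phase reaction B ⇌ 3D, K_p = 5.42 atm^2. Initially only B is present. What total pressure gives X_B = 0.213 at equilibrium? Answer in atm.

Let X = conversion of B (basis 1 mol B); extent of reaction ξ = X.
At extent ξ: n_B = 1 − X; n_D = 3X.
Total moles n_T = 1 + 2X.
K_p = p_D^3 / (p_B) with p_i = (n_i/n_T)·P.
At X = 0.213: the mole-fraction product g(X) = Π y_i^ν_i = 0.163. Since K_p = g(X)·P^{2}, P = (K_p/g)^(1/2) = (5.42/0.163)^(1/2) = 5.77 atm.

P = 5.77 atm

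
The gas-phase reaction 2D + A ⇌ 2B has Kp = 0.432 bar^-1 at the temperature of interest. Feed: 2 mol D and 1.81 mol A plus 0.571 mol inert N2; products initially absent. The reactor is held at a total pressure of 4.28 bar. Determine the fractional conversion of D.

X = 0.445

Basis: 2 mol D initially; let X = conversion of D. Extent ξ = X.
Mole table: n_D = 2 − 2X; n_A = 1.81 − X; n_B = 2X; n_I = 0.571 (inert).
n_T = Σnᵢ = 4.38 − X.
Mole fractions y_i = n_i/n_T; Kp = p_B^2 / (p_D^2 p_A) with p_i = y_i·P.
This yields a degree-3 equation in X; solving on (0,1), X = 0.445.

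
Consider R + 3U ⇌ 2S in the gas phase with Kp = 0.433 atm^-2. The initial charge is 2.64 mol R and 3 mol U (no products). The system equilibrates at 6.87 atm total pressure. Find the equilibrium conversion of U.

Take 3 mol U as basis and let X be its fractional conversion, so ξ = X.
At extent ξ: n_R = 2.64 − X; n_U = 3 − 3X; n_S = 2X.
n_T = Σnᵢ = 5.64 − 2X.
y_i = n_i/n_T, p_i = y_i·P. Kp = p_S^2 / (p_R p_U^3).
Setting this equal to 0.433 atm^-2 and taking the physical root (0 < X < 1) gives X = 0.684.

X = 0.684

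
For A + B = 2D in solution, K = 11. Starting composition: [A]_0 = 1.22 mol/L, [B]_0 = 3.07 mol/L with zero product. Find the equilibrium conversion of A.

X = 0.845

Let X = conversion of A; extent ξ = 1.22·X mol/L.
Concentrations: [A] = 1.22 − 1.22X; [B] = 3.07 − 1.22X; [D] = 2.44X.
K = [D]^2 / ([A] [B]).
This equals 11 at X = 0.845 (the root in 0 < X < 1).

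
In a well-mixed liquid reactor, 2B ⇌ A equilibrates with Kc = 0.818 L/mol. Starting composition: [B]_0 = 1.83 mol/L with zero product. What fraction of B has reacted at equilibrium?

X = 0.565

Let X = conversion of B; extent ξ = 1.83X/2 mol/L.
Concentrations: [B] = 1.83 − 1.83X; [A] = 0.915X.
Kc = [A] / ([B]^2).
Equating to 0.818 L/mol: the physical root is X = 0.565.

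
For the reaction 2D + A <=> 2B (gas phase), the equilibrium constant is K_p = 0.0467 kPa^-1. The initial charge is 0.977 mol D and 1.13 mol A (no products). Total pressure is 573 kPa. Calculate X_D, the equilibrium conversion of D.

X = 0.773

Basis: 0.977 mol D initially; let X = conversion of D. Extent ξ = 0.488X.
At extent ξ: n_D = 0.977 − 0.977X; n_A = 1.13 − 0.488X; n_B = 0.977X.
n_T = Σnᵢ = 2.11 − 0.488X.
y_i = n_i/n_T, p_i = y_i·P. K_p = p_B^2 / (p_D^2 p_A).
Setting this equal to 0.0467 kPa^-1 and taking the physical root (0 < X < 1) gives X = 0.773.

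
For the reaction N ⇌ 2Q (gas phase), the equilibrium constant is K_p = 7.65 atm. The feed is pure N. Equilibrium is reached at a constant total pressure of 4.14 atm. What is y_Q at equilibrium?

Take 1 mol N as basis and let X be its fractional conversion, so ξ = X.
Mole table: n_N = 1 − X; n_Q = 2X.
Summing: n_T = 1 + X.
y_i = n_i/n_T, p_i = y_i·P. K_p = p_Q^2 / (p_N).
This yields a degree-2 equation in X; solving on (0,1), X = 0.562.
Then n_Q = 1.12, n_T = 1.56, so y_Q = 0.720.

y_Q = 0.720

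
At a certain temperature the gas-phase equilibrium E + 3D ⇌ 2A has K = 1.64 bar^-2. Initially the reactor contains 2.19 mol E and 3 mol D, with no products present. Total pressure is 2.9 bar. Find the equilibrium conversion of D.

Take 3 mol D as basis and let X be its fractional conversion, so ξ = X.
Species balance: n_E = 2.19 − X; n_D = 3 − 3X; n_A = 2X.
Total moles n_T = 5.19 − 2X.
Mole fractions y_i = n_i/n_T; K = p_A^2 / (p_E p_D^3) with p_i = y_i·P.
This yields a degree-4 equation in X; solving on (0,1), X = 0.647.

X = 0.647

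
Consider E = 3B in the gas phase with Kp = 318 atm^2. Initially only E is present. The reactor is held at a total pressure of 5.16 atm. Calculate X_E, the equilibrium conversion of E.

X = 0.821

Let X = conversion of E (basis 1 mol E); extent of reaction ξ = X.
Moles: n_E = 1 − X; n_B = 3X.
Total moles n_T = 1 + 2X.
y_i = n_i/n_T, p_i = y_i·P. Kp = p_B^3 / (p_E).
Equating to 318 atm^2 and solving on 0 < X < 1: X = 0.821.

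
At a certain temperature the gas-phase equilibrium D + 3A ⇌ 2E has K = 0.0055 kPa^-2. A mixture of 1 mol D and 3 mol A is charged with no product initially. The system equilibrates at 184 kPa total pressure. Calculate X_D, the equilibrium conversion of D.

Basis: 1 mol D initially; let X = conversion of D. Extent ξ = X.
Moles: n_D = 1 − X; n_A = 3 − 3X; n_E = 2X.
Total moles n_T = 4 − 2X.
Mole fractions y_i = n_i/n_T; K = p_E^2 / (p_D p_A^3) with p_i = y_i·P.
Setting this equal to 0.0055 kPa^-2 and taking the physical root (0 < X < 1) gives X = 0.769.

X = 0.769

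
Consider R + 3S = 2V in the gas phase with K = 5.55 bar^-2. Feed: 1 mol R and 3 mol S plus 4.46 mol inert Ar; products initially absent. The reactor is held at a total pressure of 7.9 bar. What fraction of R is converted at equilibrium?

Let X = conversion of R (basis 1 mol R); extent of reaction ξ = X.
Mole table: n_R = 1 − X; n_S = 3 − 3X; n_V = 2X; n_I = 4.46 (inert).
Total moles n_T = 8.46 − 2X.
With p_i = (n_i/n_T)P, K = p_V^2 / (p_R p_S^3).
Substituting and setting equal to 5.55 bar^-2 gives a polynomial in X; the root in (0,1) is X = 0.683.

X = 0.683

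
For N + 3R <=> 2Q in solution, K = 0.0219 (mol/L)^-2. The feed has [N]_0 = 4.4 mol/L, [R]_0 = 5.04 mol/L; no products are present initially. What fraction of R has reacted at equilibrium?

X = 0.421

Let X = conversion of R; extent ξ = 5.04X/3 mol/L.
Concentrations: [N] = 4.4 − 1.68X; [R] = 5.04 − 5.04X; [Q] = 3.36X.
K = [Q]^2 / ([N] [R]^3).
Equating to 0.0219 (mol/L)^-2: the physical root is X = 0.421.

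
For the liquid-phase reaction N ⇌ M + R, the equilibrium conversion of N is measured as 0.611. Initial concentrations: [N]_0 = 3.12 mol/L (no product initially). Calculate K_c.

K_c = 2.99 mol/L

Let X = conversion of N.
Concentrations: [N] = 3.12 − 3.12X; [M] = 3.12X; [R] = 3.12X.
At X = 0.611: [N] = 1.21, [M] = 1.91, [R] = 1.91.
K_c = [M] [R] / ([N]) = 2.99 mol/L.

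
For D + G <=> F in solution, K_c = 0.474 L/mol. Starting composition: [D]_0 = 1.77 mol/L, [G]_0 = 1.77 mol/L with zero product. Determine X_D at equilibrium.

Let X = conversion of D; extent ξ = 1.77·X mol/L.
Concentrations: [D] = 1.77 − 1.77X; [G] = 1.77 − 1.77X; [F] = 1.77X.
K_c = [F] / ([D] [G]).
Setting equal to 0.474 and solving for X on (0,1) gives X = 0.352.

X = 0.352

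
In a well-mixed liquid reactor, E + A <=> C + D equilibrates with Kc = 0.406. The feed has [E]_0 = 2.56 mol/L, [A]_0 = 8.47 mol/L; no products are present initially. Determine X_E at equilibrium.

Let X = conversion of E; extent ξ = 2.56·X mol/L.
Concentrations: [E] = 2.56 − 2.56X; [A] = 8.47 − 2.56X; [C] = 2.56X; [D] = 2.56X.
Kc = [C] [D] / ([E] [A]).
This equals 0.406 at X = 0.632 (the root in 0 < X < 1).

X = 0.632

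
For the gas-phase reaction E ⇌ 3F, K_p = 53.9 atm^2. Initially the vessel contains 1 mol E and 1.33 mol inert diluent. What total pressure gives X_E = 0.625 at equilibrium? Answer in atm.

P = 6.27 atm

Take 1 mol E as basis and let X be its fractional conversion, so ξ = X.
Mole table: n_E = 1 − X; n_F = 3X; n_I = 1.33 (inert).
Total moles n_T = 2.33 + 2X.
K_p = p_F^3 / (p_E) with p_i = (n_i/n_T)·P.
At X = 0.625: the mole-fraction product g(X) = Π y_i^ν_i = 1.372. Since K_p = g(X)·P^{2}, P = (K_p/g)^(1/2) = (53.9/1.372)^(1/2) = 6.27 atm.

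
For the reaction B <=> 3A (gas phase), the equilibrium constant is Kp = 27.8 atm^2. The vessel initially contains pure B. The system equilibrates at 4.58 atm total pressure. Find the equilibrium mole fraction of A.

y_A = 0.719

Let X = conversion of B (basis 1 mol B); extent of reaction ξ = X.
Species balance: n_B = 1 − X; n_A = 3X.
Total moles n_T = 1 + 2X.
With p_i = (n_i/n_T)P, Kp = p_A^3 / (p_B).
Equating to 27.8 atm^2 and solving on 0 < X < 1: X = 0.461.
Then n_A = 1.38, n_T = 1.92, so y_A = 0.719.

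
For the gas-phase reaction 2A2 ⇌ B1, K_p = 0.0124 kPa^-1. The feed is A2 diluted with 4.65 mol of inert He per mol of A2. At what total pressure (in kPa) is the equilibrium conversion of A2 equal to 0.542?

Basis: 1 mol A2 initially; let X = conversion of A2. Extent ξ = 0.5X.
Moles: n_A2 = 1 − X; n_B1 = 0.5X; n_I = 4.65 (inert).
Summing: n_T = 5.65 − 0.5X.
K_p = p_B1 / (p_A2^2) with p_i = (n_i/n_T)·P.
At X = 0.542: the mole-fraction product g(X) = Π y_i^ν_i = 6.949. Since K_p = g(X)·P^{-1}, P = (g/K_p)^(1/1) = (6.949/0.0124)^(1/1) = 560 kPa.

P = 560 kPa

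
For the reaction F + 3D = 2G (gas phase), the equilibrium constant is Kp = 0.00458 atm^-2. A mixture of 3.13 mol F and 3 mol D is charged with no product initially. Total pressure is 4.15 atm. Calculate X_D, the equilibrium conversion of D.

Basis: 3 mol D initially; let X = conversion of D. Extent ξ = X.
Mole table: n_F = 3.13 − X; n_D = 3 − 3X; n_G = 2X.
n_T = Σnᵢ = 6.13 − 2X.
With p_i = (n_i/n_T)P, Kp = p_G^2 / (p_F p_D^3).
Equating to 0.00458 atm^-2 and solving on 0 < X < 1: X = 0.165.

X = 0.165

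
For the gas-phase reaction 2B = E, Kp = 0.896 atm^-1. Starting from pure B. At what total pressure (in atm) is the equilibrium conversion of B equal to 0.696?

Let X = conversion of B (basis 1 mol B); extent of reaction ξ = 0.5X.
At extent ξ: n_B = 1 − X; n_E = 0.5X.
n_T = Σnᵢ = 1 − 0.5X.
Kp = p_E / (p_B^2) with p_i = (n_i/n_T)·P.
At X = 0.696: the mole-fraction product g(X) = Π y_i^ν_i = 2.455. Since Kp = g(X)·P^{-1}, P = (g/Kp)^(1/1) = (2.455/0.896)^(1/1) = 2.74 atm.

P = 2.74 atm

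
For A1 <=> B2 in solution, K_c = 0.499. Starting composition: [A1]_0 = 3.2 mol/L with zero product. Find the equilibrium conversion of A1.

X = 0.333

Let X = conversion of A1; extent ξ = 3.2·X mol/L.
Concentrations: [A1] = 3.2 − 3.2X; [B2] = 3.2X.
K_c = [B2] / ([A1]).
Setting equal to 0.499 and solving for X on (0,1) gives X = 0.333.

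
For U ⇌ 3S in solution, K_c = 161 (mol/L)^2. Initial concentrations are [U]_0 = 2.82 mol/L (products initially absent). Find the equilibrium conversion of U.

Let X = conversion of U; extent ξ = 2.82·X mol/L.
Concentrations: [U] = 2.82 − 2.82X; [S] = 8.46X.
K_c = [S]^3 / ([U]).
Equating to 161 (mol/L)^2: the physical root is X = 0.644.

X = 0.644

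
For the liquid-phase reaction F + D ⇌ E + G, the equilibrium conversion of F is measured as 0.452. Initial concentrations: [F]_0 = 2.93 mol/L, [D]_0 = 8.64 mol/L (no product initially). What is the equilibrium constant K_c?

K_c = 0.149

Let X = conversion of F.
Concentrations: [F] = 2.93 − 2.93X; [D] = 8.64 − 2.93X; [E] = 2.93X; [G] = 2.93X.
At X = 0.452: [F] = 1.61, [D] = 7.32, [E] = 1.32, [G] = 1.32.
K_c = [E] [G] / ([F] [D]) = 0.149.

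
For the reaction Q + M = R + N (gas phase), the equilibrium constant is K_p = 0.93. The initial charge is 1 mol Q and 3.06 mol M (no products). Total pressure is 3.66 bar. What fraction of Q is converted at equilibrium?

Basis: 1 mol Q initially; let X = conversion of Q. Extent ξ = X.
Moles: n_Q = 1 − X; n_M = 3.06 − X; n_R = X; n_N = X.
Total moles n_T = 4.06 (Δν = 0, constant).
Mole fractions y_i = n_i/n_T; K_p = p_R p_N / (p_Q p_M) with p_i = y_i·P.
Substituting and setting equal to 0.93 gives a polynomial in X; the root in (0,1) is X = 0.743.

X = 0.743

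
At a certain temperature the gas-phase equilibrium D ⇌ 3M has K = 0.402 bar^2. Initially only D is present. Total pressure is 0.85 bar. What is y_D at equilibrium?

y_D = 0.396

Let X = conversion of D (basis 1 mol D); extent of reaction ξ = X.
At extent ξ: n_D = 1 − X; n_M = 3X.
Total moles n_T = 1 + 2X.
Mole fractions y_i = n_i/n_T; K = p_M^3 / (p_D) with p_i = y_i·P.
Substituting and setting equal to 0.402 bar^2 gives a polynomial in X; the root in (0,1) is X = 0.337.
Then n_D = 0.663, n_T = 1.67, so y_D = 0.396.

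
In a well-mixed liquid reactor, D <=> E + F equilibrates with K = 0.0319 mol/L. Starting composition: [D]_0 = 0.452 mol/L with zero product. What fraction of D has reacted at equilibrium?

Let X = conversion of D; extent ξ = 0.452·X mol/L.
Concentrations: [D] = 0.452 − 0.452X; [E] = 0.452X; [F] = 0.452X.
K = [E] [F] / ([D]).
Solving K = 0.0319 for X ∈ (0,1): X = 0.233.

X = 0.233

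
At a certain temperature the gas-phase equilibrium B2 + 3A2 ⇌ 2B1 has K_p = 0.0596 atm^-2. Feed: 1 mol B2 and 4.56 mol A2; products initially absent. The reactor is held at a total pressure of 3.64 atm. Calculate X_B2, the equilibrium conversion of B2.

X = 0.426

Basis: 1 mol B2 initially; let X = conversion of B2. Extent ξ = X.
Species balance: n_B2 = 1 − X; n_A2 = 4.56 − 3X; n_B1 = 2X.
Summing: n_T = 5.56 − 2X.
Mole fractions y_i = n_i/n_T; K_p = p_B1^2 / (p_B2 p_A2^3) with p_i = y_i·P.
Setting this equal to 0.0596 atm^-2 and taking the physical root (0 < X < 1) gives X = 0.426.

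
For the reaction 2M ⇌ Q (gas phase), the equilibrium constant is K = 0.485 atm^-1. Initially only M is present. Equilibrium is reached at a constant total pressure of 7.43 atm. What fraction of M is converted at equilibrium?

Let X = conversion of M (basis 1 mol M); extent of reaction ξ = 0.5X.
Moles: n_M = 1 − X; n_Q = 0.5X.
Total moles n_T = 1 − 0.5X.
y_i = n_i/n_T, p_i = y_i·P. K = p_Q / (p_M^2).
This yields a degree-2 equation in X; solving on (0,1), X = 0.745.

X = 0.745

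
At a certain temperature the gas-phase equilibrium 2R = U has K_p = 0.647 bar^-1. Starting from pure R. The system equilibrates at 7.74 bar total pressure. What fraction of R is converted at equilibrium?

X = 0.782

Basis: 1 mol R initially; let X = conversion of R. Extent ξ = 0.5X.
At extent ξ: n_R = 1 − X; n_U = 0.5X.
Total moles n_T = 1 − 0.5X.
y_i = n_i/n_T, p_i = y_i·P. K_p = p_U / (p_R^2).
Substituting and setting equal to 0.647 bar^-1 gives a polynomial in X; the root in (0,1) is X = 0.782.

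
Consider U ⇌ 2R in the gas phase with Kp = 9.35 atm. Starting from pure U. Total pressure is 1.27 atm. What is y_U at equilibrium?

y_U = 0.108

Let X = conversion of U (basis 1 mol U); extent of reaction ξ = X.
Mole table: n_U = 1 − X; n_R = 2X.
Total moles n_T = 1 + X.
With p_i = (n_i/n_T)P, Kp = p_R^2 / (p_U).
Setting this equal to 9.35 atm and taking the physical root (0 < X < 1) gives X = 0.805.
Then n_U = 0.195, n_T = 1.8, so y_U = 0.108.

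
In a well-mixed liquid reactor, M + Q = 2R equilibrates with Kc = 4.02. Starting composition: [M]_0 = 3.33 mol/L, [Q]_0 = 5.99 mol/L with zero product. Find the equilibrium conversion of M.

Let X = conversion of M; extent ξ = 3.33·X mol/L.
Concentrations: [M] = 3.33 − 3.33X; [Q] = 5.99 − 3.33X; [R] = 6.66X.
Kc = [R]^2 / ([M] [Q]).
Setting equal to 4.02 and solving for X on (0,1) gives X = 0.643.

X = 0.643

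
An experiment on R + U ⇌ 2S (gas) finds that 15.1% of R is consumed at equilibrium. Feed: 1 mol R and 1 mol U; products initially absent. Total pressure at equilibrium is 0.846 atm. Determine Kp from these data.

Kp = 0.127

Basis: 1 mol R initially; let X = conversion of R. Extent ξ = X.
At extent ξ: n_R = 1 − X; n_U = 1 − X; n_S = 2X.
n_T stays at 2 (no change in mole number).
At X = 0.151: n_R = 0.849, n_U = 0.849, n_S = 0.302, n_T = 2.
p_i = (n_i/n_T)·P. Kp = p_S^2 / (p_R p_U) = 0.127.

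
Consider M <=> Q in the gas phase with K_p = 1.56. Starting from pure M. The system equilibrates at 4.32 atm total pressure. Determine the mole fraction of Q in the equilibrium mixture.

y_Q = 0.609

Let X = conversion of M (basis 1 mol M); extent of reaction ξ = X.
Mole table: n_M = 1 − X; n_Q = X.
Total moles n_T = 1 (Δν = 0, constant).
With p_i = (n_i/n_T)P, K_p = p_Q / (p_M).
Setting this equal to 1.56 and taking the physical root (0 < X < 1) gives X = 0.609.
Then n_Q = 0.609, n_T = 1, so y_Q = 0.609.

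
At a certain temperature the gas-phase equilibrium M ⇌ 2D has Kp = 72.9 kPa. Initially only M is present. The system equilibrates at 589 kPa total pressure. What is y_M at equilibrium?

y_M = 0.705

Take 1 mol M as basis and let X be its fractional conversion, so ξ = X.
Mole table: n_M = 1 − X; n_D = 2X.
Summing: n_T = 1 + X.
With p_i = (n_i/n_T)P, Kp = p_D^2 / (p_M).
Setting this equal to 72.9 kPa and taking the physical root (0 < X < 1) gives X = 0.173.
Then n_M = 0.827, n_T = 1.17, so y_M = 0.705.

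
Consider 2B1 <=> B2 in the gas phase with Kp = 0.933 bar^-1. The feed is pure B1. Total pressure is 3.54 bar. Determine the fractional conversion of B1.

Basis: 1 mol B1 initially; let X = conversion of B1. Extent ξ = 0.5X.
Species balance: n_B1 = 1 − X; n_B2 = 0.5X.
n_T = Σnᵢ = 1 − 0.5X.
With p_i = (n_i/n_T)P, Kp = p_B2 / (p_B1^2).
Substituting and setting equal to 0.933 bar^-1 gives a polynomial in X; the root in (0,1) is X = 0.735.

X = 0.735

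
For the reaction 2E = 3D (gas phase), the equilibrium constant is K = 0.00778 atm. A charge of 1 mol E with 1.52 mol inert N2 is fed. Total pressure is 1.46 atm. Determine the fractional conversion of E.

Basis: 1 mol E initially; let X = conversion of E. Extent ξ = 0.5X.
Mole table: n_E = 1 − X; n_D = 1.5X; n_I = 1.52 (inert).
Total moles n_T = 2.52 + 0.5X.
y_i = n_i/n_T, p_i = y_i·P. K = p_D^3 / (p_E^2).
Equating to 0.00778 atm and solving on 0 < X < 1: X = 0.144.

X = 0.144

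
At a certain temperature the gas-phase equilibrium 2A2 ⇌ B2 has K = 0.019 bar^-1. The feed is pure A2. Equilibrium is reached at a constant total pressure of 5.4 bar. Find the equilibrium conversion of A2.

X = 0.158

Basis: 1 mol A2 initially; let X = conversion of A2. Extent ξ = 0.5X.
Moles: n_A2 = 1 − X; n_B2 = 0.5X.
Summing: n_T = 1 − 0.5X.
Mole fractions y_i = n_i/n_T; K = p_B2 / (p_A2^2) with p_i = y_i·P.
Equating to 0.019 bar^-1 and solving on 0 < X < 1: X = 0.158.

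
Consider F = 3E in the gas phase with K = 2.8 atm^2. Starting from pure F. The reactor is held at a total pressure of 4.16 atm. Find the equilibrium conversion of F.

X = 0.212

Take 1 mol F as basis and let X be its fractional conversion, so ξ = X.
Moles: n_F = 1 − X; n_E = 3X.
Summing: n_T = 1 + 2X.
Mole fractions y_i = n_i/n_T; K = p_E^3 / (p_F) with p_i = y_i·P.
Substituting and setting equal to 2.8 atm^2 gives a polynomial in X; the root in (0,1) is X = 0.212.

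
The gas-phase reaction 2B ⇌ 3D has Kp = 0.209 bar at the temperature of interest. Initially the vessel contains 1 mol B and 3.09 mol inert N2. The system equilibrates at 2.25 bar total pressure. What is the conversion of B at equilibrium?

X = 0.363

Basis: 1 mol B initially; let X = conversion of B. Extent ξ = 0.5X.
Species balance: n_B = 1 − X; n_D = 1.5X; n_I = 3.09 (inert).
n_T = Σnᵢ = 4.09 + 0.5X.
With p_i = (n_i/n_T)P, Kp = p_D^3 / (p_B^2).
Equating to 0.209 bar and solving on 0 < X < 1: X = 0.363.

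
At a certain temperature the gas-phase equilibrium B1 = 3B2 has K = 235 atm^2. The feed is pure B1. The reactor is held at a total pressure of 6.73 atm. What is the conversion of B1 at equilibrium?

X = 0.695

Let X = conversion of B1 (basis 1 mol B1); extent of reaction ξ = X.
Species balance: n_B1 = 1 − X; n_B2 = 3X.
Summing: n_T = 1 + 2X.
With p_i = (n_i/n_T)P, K = p_B2^3 / (p_B1).
This yields a degree-3 equation in X; solving on (0,1), X = 0.695.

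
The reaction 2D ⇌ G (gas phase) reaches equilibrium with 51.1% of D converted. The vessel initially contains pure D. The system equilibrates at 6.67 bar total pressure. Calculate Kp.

Take 1 mol D as basis and let X be its fractional conversion, so ξ = 0.5X.
Mole table: n_D = 1 − X; n_G = 0.5X.
n_T = Σnᵢ = 1 − 0.5X.
At X = 0.511: n_D = 0.489, n_G = 0.256, n_T = 0.744.
p_i = (n_i/n_T)·P. Kp = p_G / (p_D^2) = 0.119 bar^-1.

Kp = 0.119 bar^-1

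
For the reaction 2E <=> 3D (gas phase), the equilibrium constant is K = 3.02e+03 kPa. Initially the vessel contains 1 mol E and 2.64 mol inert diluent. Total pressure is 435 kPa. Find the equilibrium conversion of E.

Basis: 1 mol E initially; let X = conversion of E. Extent ξ = 0.5X.
Species balance: n_E = 1 − X; n_D = 1.5X; n_I = 2.64 (inert).
Total moles n_T = 3.64 + 0.5X.
Mole fractions y_i = n_i/n_T; K = p_D^3 / (p_E^2) with p_i = y_i·P.
This yields a degree-3 equation in X; solving on (0,1), X = 0.767.

X = 0.767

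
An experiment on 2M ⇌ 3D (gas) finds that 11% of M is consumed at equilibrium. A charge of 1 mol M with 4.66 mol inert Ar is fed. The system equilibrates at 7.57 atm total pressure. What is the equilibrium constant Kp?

Basis: 1 mol M initially; let X = conversion of M. Extent ξ = 0.5X.
At extent ξ: n_M = 1 − X; n_D = 1.5X; n_I = 4.66 (inert).
Summing: n_T = 5.66 + 0.5X.
At X = 0.11: n_M = 0.89, n_D = 0.165, n_T = 5.71.
p_i = (n_i/n_T)·P. Kp = p_D^3 / (p_M^2) = 0.00751 atm.

Kp = 0.00751 atm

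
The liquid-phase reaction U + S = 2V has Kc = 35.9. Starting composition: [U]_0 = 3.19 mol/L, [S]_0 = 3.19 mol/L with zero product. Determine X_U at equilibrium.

Let X = conversion of U; extent ξ = 3.19·X mol/L.
Concentrations: [U] = 3.19 − 3.19X; [S] = 3.19 − 3.19X; [V] = 6.38X.
Kc = [V]^2 / ([U] [S]).
Equating to 35.9: the physical root is X = 0.750.

X = 0.750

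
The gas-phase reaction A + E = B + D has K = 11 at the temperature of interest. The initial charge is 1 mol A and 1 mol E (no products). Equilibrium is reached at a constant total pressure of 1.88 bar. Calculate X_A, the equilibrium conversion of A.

Basis: 1 mol A initially; let X = conversion of A. Extent ξ = X.
At extent ξ: n_A = 1 − X; n_E = 1 − X; n_B = X; n_D = X.
Since Δν = 0, n_T = 2 throughout.
With p_i = (n_i/n_T)P, K = p_B p_D / (p_A p_E).
Equating to 11 and solving on 0 < X < 1: X = 0.768.

X = 0.768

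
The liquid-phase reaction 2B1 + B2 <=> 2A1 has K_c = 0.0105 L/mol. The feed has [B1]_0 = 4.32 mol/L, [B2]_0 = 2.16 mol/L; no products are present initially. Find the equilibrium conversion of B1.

Let X = conversion of B1; extent ξ = 4.32X/2 mol/L.
Concentrations: [B1] = 4.32 − 4.32X; [B2] = 2.16 − 2.16X; [A1] = 4.32X.
K_c = [A1]^2 / ([B1]^2 [B2]).
Setting equal to 0.0105 and solving for X on (0,1) gives X = 0.124.

X = 0.124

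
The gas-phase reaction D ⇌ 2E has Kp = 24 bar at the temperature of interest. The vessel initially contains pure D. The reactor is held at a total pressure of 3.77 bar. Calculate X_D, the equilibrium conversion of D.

Basis: 1 mol D initially; let X = conversion of D. Extent ξ = X.
At extent ξ: n_D = 1 − X; n_E = 2X.
n_T = Σnᵢ = 1 + X.
Mole fractions y_i = n_i/n_T; Kp = p_E^2 / (p_D) with p_i = y_i·P.
This yields a degree-2 equation in X; solving on (0,1), X = 0.784.

X = 0.784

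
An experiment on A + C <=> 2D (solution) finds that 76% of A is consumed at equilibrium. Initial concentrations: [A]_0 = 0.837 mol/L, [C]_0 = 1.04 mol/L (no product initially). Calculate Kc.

Let X = conversion of A.
Concentrations: [A] = 0.837 − 0.837X; [C] = 1.04 − 0.837X; [D] = 1.67X.
At X = 0.76: [A] = 0.201, [C] = 0.404, [D] = 1.27.
Kc = [D]^2 / ([A] [C]) = 20.

Kc = 20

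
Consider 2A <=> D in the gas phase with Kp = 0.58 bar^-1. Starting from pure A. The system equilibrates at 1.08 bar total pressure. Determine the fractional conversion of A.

X = 0.466

Let X = conversion of A (basis 1 mol A); extent of reaction ξ = 0.5X.
Mole table: n_A = 1 − X; n_D = 0.5X.
Summing: n_T = 1 − 0.5X.
Mole fractions y_i = n_i/n_T; Kp = p_D / (p_A^2) with p_i = y_i·P.
Setting this equal to 0.58 bar^-1 and taking the physical root (0 < X < 1) gives X = 0.466.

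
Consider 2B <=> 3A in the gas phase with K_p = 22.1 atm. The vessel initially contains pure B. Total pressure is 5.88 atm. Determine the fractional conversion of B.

Take 1 mol B as basis and let X be its fractional conversion, so ξ = 0.5X.
Species balance: n_B = 1 − X; n_A = 1.5X.
n_T = Σnᵢ = 1 + 0.5X.
With p_i = (n_i/n_T)P, K_p = p_A^3 / (p_B^2).
Substituting and setting equal to 22.1 atm gives a polynomial in X; the root in (0,1) is X = 0.607.

X = 0.607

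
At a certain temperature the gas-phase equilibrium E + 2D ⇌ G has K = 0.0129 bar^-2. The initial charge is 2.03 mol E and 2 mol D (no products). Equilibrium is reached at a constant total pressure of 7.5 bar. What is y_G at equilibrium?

Basis: 2 mol D initially; let X = conversion of D. Extent ξ = X.
Species balance: n_E = 2.03 − X; n_D = 2 − 2X; n_G = X.
Summing: n_T = 4.03 − 2X.
With p_i = (n_i/n_T)P, K = p_G / (p_E p_D^2).
Substituting and setting equal to 0.0129 bar^-2 gives a polynomial in X; the root in (0,1) is X = 0.239.
Then n_G = 0.239, n_T = 3.55, so y_G = 0.067.

y_G = 0.067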